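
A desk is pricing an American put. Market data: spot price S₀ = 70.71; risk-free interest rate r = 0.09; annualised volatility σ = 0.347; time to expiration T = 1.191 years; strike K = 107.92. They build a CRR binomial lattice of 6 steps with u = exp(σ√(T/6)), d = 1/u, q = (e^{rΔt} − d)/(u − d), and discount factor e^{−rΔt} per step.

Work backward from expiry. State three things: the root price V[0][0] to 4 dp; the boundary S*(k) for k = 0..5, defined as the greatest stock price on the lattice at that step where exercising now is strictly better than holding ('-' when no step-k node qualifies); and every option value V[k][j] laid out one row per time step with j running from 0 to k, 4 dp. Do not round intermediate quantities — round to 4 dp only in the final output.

params: Δt=0.19850 u=1.16719 d=0.85676 q=0.51949 e^(-rΔt)=0.98229
t_6 payoffs: 79.9541 69.8211 56.0165 37.2100 11.5893 0.0000 0.0000
t_5: node(5,0) S=32.6416 payoff=75.2784 vs cont=73.3676 → 75.2784 [stop]  node(5,1) S=44.4688 payoff=63.4512 vs cont=61.5404 → 63.4512 [stop]  node(5,2) S=60.5813 payoff=47.3387 vs cont=45.4278 → 47.3387 [stop]  node(5,3) S=82.5321 payoff=25.3879 vs cont=23.4770 → 25.3879 [stop]  node(5,4) S=112.4363 payoff=0.0000 vs cont=5.4701 → 5.4701 [wait]  node(5,5) S=153.1760 payoff=0.0000 vs cont=0.0000 → 0.0000 [wait]  ⇒ S*(5)=82.5321
t_4: node(4,0) S=38.0989 payoff=69.8211 vs cont=67.9102 → 69.8211 [stop]  node(4,1) S=51.9035 payoff=56.0165 vs cont=54.1056 → 56.0165 [stop]  node(4,2) S=70.7100 payoff=37.2100 vs cont=35.2991 → 37.2100 [stop]  node(4,3) S=96.3307 payoff=11.5893 vs cont=14.7745 → 14.7745 [wait]  node(4,4) S=131.2347 payoff=0.0000 vs cont=2.5819 → 2.5819 [wait]  ⇒ S*(4)=70.7100
t_3: node(3,0) S=44.4688 payoff=63.4512 vs cont=61.5404 → 63.4512 [stop]  node(3,1) S=60.5813 payoff=47.3387 vs cont=45.4278 → 47.3387 [stop]  node(3,2) S=82.5321 payoff=25.3879 vs cont=25.1024 → 25.3879 [stop]  node(3,3) S=112.4363 payoff=0.0000 vs cont=8.2911 → 8.2911 [wait]  ⇒ S*(3)=82.5321
t_2: node(2,0) S=51.9035 payoff=56.0165 vs cont=54.1056 → 56.0165 [stop]  node(2,1) S=70.7100 payoff=37.2100 vs cont=35.2991 → 37.2100 [stop]  node(2,2) S=96.3307 payoff=11.5893 vs cont=16.2140 → 16.2140 [wait]  ⇒ S*(2)=70.7100
t_1: node(1,0) S=60.5813 payoff=47.3387 vs cont=45.4278 → 47.3387 [stop]  node(1,1) S=82.5321 payoff=25.3879 vs cont=25.8370 → 25.8370 [wait]  ⇒ S*(1)=60.5813
t_0: node(0,0) S=70.7100 payoff=37.2100 vs cont=35.5283 → 37.2100 [stop]  ⇒ S*(0)=70.7100

price = 37.2100
boundary = 70.7100 60.5813 70.7100 82.5321 70.7100 82.5321
tree:
37.2100
47.3387 25.8370
56.0165 37.2100 16.2140
63.4512 47.3387 25.3879 8.2911
69.8211 56.0165 37.2100 14.7745 2.5819
75.2784 63.4512 47.3387 25.3879 5.4701 0.0000
79.9541 69.8211 56.0165 37.2100 11.5893 0.0000 0.0000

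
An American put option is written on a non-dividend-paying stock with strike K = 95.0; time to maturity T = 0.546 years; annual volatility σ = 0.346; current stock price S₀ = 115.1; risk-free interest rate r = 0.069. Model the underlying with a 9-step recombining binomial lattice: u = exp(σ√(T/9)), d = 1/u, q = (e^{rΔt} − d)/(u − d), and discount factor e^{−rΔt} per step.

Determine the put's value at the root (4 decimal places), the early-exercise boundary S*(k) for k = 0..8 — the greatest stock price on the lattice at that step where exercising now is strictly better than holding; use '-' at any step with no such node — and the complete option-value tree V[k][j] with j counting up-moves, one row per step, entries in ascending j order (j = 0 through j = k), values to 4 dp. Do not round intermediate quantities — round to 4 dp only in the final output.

params: Δt=0.06067 u=1.08896 d=0.91831 q=0.50329 e^(-rΔt)=0.99582
t_9 payoffs: 41.5469 31.6137 19.8345 5.8665 0.0000 0.0000 0.0000 0.0000 0.0000 0.0000
t_8: node(8,0) S=58.2082 payoff=36.7918 vs cont=36.3950 → 36.7918 [stop]  node(8,1) S=69.0251 payoff=25.9749 vs cont=25.5781 → 25.9749 [stop]  node(8,2) S=81.8521 payoff=13.1479 vs cont=12.7511 → 13.1479 [stop]  node(8,3) S=97.0627 payoff=0.0000 vs cont=2.9018 → 2.9018 [wait]  node(8,4) S=115.1000 payoff=0.0000 vs cont=0.0000 → 0.0000 [wait]  node(8,5) S=136.4891 payoff=0.0000 vs cont=0.0000 → 0.0000 [wait]  node(8,6) S=161.8531 payoff=0.0000 vs cont=0.0000 → 0.0000 [wait]  node(8,7) S=191.9304 payoff=0.0000 vs cont=0.0000 → 0.0000 [wait]  node(8,8) S=227.5970 payoff=0.0000 vs cont=0.0000 → 0.0000 [wait]  ⇒ S*(8)=81.8521
t_7: node(7,0) S=63.3863 payoff=31.6137 vs cont=31.2168 → 31.6137 [stop]  node(7,1) S=75.1655 payoff=19.8345 vs cont=19.4377 → 19.8345 [stop]  node(7,2) S=89.1335 payoff=5.8665 vs cont=7.9578 → 7.9578 [wait]  node(7,3) S=105.6973 payoff=0.0000 vs cont=1.4353 → 1.4353 [wait]  node(7,4) S=125.3391 payoff=0.0000 vs cont=0.0000 → 0.0000 [wait]  node(7,5) S=148.6310 payoff=0.0000 vs cont=0.0000 → 0.0000 [wait]  node(7,6) S=176.2513 payoff=0.0000 vs cont=0.0000 → 0.0000 [wait]  node(7,7) S=209.0042 payoff=0.0000 vs cont=0.0000 → 0.0000 [wait]  ⇒ S*(7)=75.1655
t_6: node(6,0) S=69.0251 payoff=25.9749 vs cont=25.5781 → 25.9749 [stop]  node(6,1) S=81.8521 payoff=13.1479 vs cont=13.7992 → 13.7992 [wait]  node(6,2) S=97.0627 payoff=0.0000 vs cont=4.6556 → 4.6556 [wait]  node(6,3) S=115.1000 payoff=0.0000 vs cont=0.7100 → 0.7100 [wait]  node(6,4) S=136.4891 payoff=0.0000 vs cont=0.0000 → 0.0000 [wait]  node(6,5) S=161.8531 payoff=0.0000 vs cont=0.0000 → 0.0000 [wait]  node(6,6) S=191.9304 payoff=0.0000 vs cont=0.0000 → 0.0000 [wait]  ⇒ S*(6)=69.0251
t_5: node(5,0) S=75.1655 payoff=19.8345 vs cont=19.7641 → 19.8345 [stop]  node(5,1) S=89.1335 payoff=5.8665 vs cont=9.1589 → 9.1589 [wait]  node(5,2) S=105.6973 payoff=0.0000 vs cont=2.6586 → 2.6586 [wait]  node(5,3) S=125.3391 payoff=0.0000 vs cont=0.3512 → 0.3512 [wait]  node(5,4) S=148.6310 payoff=0.0000 vs cont=0.0000 → 0.0000 [wait]  node(5,5) S=176.2513 payoff=0.0000 vs cont=0.0000 → 0.0000 [wait]  ⇒ S*(5)=75.1655
t_4: node(4,0) S=81.8521 payoff=13.1479 vs cont=14.4012 → 14.4012 [wait]  node(4,1) S=97.0627 payoff=0.0000 vs cont=5.8628 → 5.8628 [wait]  node(4,2) S=115.1000 payoff=0.0000 vs cont=1.4911 → 1.4911 [wait]  node(4,3) S=136.4891 payoff=0.0000 vs cont=0.1737 → 0.1737 [wait]  node(4,4) S=161.8531 payoff=0.0000 vs cont=0.0000 → 0.0000 [wait]  ⇒ S*(4)=-
t_3: node(3,0) S=89.1335 payoff=5.8665 vs cont=10.0617 → 10.0617 [wait]  node(3,1) S=105.6973 payoff=0.0000 vs cont=3.6473 → 3.6473 [wait]  node(3,2) S=125.3391 payoff=0.0000 vs cont=0.8246 → 0.8246 [wait]  node(3,3) S=148.6310 payoff=0.0000 vs cont=0.0859 → 0.0859 [wait]  ⇒ S*(3)=-
t_2: node(2,0) S=97.0627 payoff=0.0000 vs cont=6.8048 → 6.8048 [wait]  node(2,1) S=115.1000 payoff=0.0000 vs cont=2.2173 → 2.2173 [wait]  node(2,2) S=136.4891 payoff=0.0000 vs cont=0.4509 → 0.4509 [wait]  ⇒ S*(2)=-
t_1: node(1,0) S=105.6973 payoff=0.0000 vs cont=4.4772 → 4.4772 [wait]  node(1,1) S=125.3391 payoff=0.0000 vs cont=1.3228 → 1.3228 [wait]  ⇒ S*(1)=-
t_0: node(0,0) S=115.1000 payoff=0.0000 vs cont=2.8776 → 2.8776 [wait]  ⇒ S*(0)=-

price = 2.8776
boundary = - - - - - 75.1655 69.0251 75.1655 81.8521
tree:
2.8776
4.4772 1.3228
6.8048 2.2173 0.4509
10.0617 3.6473 0.8246 0.0859
14.4012 5.8628 1.4911 0.1737 0.0000
19.8345 9.1589 2.6586 0.3512 0.0000 0.0000
25.9749 13.7992 4.6556 0.7100 0.0000 0.0000 0.0000
31.6137 19.8345 7.9578 1.4353 0.0000 0.0000 0.0000 0.0000
36.7918 25.9749 13.1479 2.9018 0.0000 0.0000 0.0000 0.0000 0.0000
41.5469 31.6137 19.8345 5.8665 0.0000 0.0000 0.0000 0.0000 0.0000 0.0000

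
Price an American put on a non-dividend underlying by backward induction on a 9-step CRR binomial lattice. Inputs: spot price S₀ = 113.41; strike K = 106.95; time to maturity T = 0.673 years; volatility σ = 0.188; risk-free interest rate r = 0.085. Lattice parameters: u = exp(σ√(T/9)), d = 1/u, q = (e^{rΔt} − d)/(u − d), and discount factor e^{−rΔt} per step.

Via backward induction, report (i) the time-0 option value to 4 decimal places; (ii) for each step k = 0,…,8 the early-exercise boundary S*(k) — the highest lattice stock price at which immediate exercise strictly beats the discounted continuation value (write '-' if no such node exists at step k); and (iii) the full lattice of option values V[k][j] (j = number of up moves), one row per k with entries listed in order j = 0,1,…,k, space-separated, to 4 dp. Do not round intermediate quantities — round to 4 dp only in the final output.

price = 2.3765
boundary = - - - - 92.3302 97.2010 92.3302 97.2010 102.3287
tree:
2.3765
3.9351 1.1244
6.3253 2.0184 0.4035
9.8170 3.5320 0.7991 0.0834
14.6198 5.9876 1.5568 0.1862 0.0000
19.2465 9.7490 2.9689 0.4155 0.0000 0.0000
23.6414 14.6198 5.4973 0.9275 0.0000 0.0000 0.0000
27.8160 19.2465 9.7490 2.0704 0.0000 0.0000 0.0000 0.0000
31.7815 23.6414 14.6198 4.6213 0.0000 0.0000 0.0000 0.0000 0.0000
35.5482 27.8160 19.2465 9.7490 0.0000 0.0000 0.0000 0.0000 0.0000 0.0000

params: Δt=0.07478 u=1.05275 d=0.94989 q=0.54914 e^(-rΔt)=0.99366
t_9 payoffs: 35.5482 27.8160 19.2465 9.7490 0.0000 0.0000 0.0000 0.0000 0.0000 0.0000
t_8: node(8,0) S=75.1685 payoff=31.7815 vs cont=31.1038 → 31.7815 [stop]  node(8,1) S=83.3086 payoff=23.6414 vs cont=22.9637 → 23.6414 [stop]  node(8,2) S=92.3302 payoff=14.6198 vs cont=13.9422 → 14.6198 [stop]  node(8,3) S=102.3287 payoff=4.6213 vs cont=4.3676 → 4.6213 [stop]  node(8,4) S=113.4100 payoff=0.0000 vs cont=0.0000 → 0.0000 [wait]  node(8,5) S=125.6913 payoff=0.0000 vs cont=0.0000 → 0.0000 [wait]  node(8,6) S=139.3025 payoff=0.0000 vs cont=0.0000 → 0.0000 [wait]  node(8,7) S=154.3877 payoff=0.0000 vs cont=0.0000 → 0.0000 [wait]  node(8,8) S=171.1065 payoff=0.0000 vs cont=0.0000 → 0.0000 [wait]  ⇒ S*(8)=102.3287
t_7: node(7,0) S=79.1340 payoff=27.8160 vs cont=27.1384 → 27.8160 [stop]  node(7,1) S=87.7035 payoff=19.2465 vs cont=18.5689 → 19.2465 [stop]  node(7,2) S=97.2010 payoff=9.7490 vs cont=9.0714 → 9.7490 [stop]  node(7,3) S=107.7270 payoff=0.0000 vs cont=2.0704 → 2.0704 [wait]  node(7,4) S=119.3928 payoff=0.0000 vs cont=0.0000 → 0.0000 [wait]  node(7,5) S=132.3220 payoff=0.0000 vs cont=0.0000 → 0.0000 [wait]  node(7,6) S=146.6513 payoff=0.0000 vs cont=0.0000 → 0.0000 [wait]  node(7,7) S=162.5323 payoff=0.0000 vs cont=0.0000 → 0.0000 [wait]  ⇒ S*(7)=97.2010
t_6: node(6,0) S=83.3086 payoff=23.6414 vs cont=22.9637 → 23.6414 [stop]  node(6,1) S=92.3302 payoff=14.6198 vs cont=13.9422 → 14.6198 [stop]  node(6,2) S=102.3287 payoff=4.6213 vs cont=5.4973 → 5.4973 [wait]  node(6,3) S=113.4100 payoff=0.0000 vs cont=0.9275 → 0.9275 [wait]  node(6,4) S=125.6913 payoff=0.0000 vs cont=0.0000 → 0.0000 [wait]  node(6,5) S=139.3025 payoff=0.0000 vs cont=0.0000 → 0.0000 [wait]  node(6,6) S=154.3877 payoff=0.0000 vs cont=0.0000 → 0.0000 [wait]  ⇒ S*(6)=92.3302
t_5: node(5,0) S=87.7035 payoff=19.2465 vs cont=18.5689 → 19.2465 [stop]  node(5,1) S=97.2010 payoff=9.7490 vs cont=9.5494 → 9.7490 [stop]  node(5,2) S=107.7270 payoff=0.0000 vs cont=2.9689 → 2.9689 [wait]  node(5,3) S=119.3928 payoff=0.0000 vs cont=0.4155 → 0.4155 [wait]  node(5,4) S=132.3220 payoff=0.0000 vs cont=0.0000 → 0.0000 [wait]  node(5,5) S=146.6513 payoff=0.0000 vs cont=0.0000 → 0.0000 [wait]  ⇒ S*(5)=97.2010
t_4: node(4,0) S=92.3302 payoff=14.6198 vs cont=13.9422 → 14.6198 [stop]  node(4,1) S=102.3287 payoff=4.6213 vs cont=5.9876 → 5.9876 [wait]  node(4,2) S=113.4100 payoff=0.0000 vs cont=1.5568 → 1.5568 [wait]  node(4,3) S=125.6913 payoff=0.0000 vs cont=0.1862 → 0.1862 [wait]  node(4,4) S=139.3025 payoff=0.0000 vs cont=0.0000 → 0.0000 [wait]  ⇒ S*(4)=92.3302
t_3: node(3,0) S=97.2010 payoff=9.7490 vs cont=9.8170 → 9.8170 [wait]  node(3,1) S=107.7270 payoff=0.0000 vs cont=3.5320 → 3.5320 [wait]  node(3,2) S=119.3928 payoff=0.0000 vs cont=0.7991 → 0.7991 [wait]  node(3,3) S=132.3220 payoff=0.0000 vs cont=0.0834 → 0.0834 [wait]  ⇒ S*(3)=-
t_2: node(2,0) S=102.3287 payoff=4.6213 vs cont=6.3253 → 6.3253 [wait]  node(2,1) S=113.4100 payoff=0.0000 vs cont=2.0184 → 2.0184 [wait]  node(2,2) S=125.6913 payoff=0.0000 vs cont=0.4035 → 0.4035 [wait]  ⇒ S*(2)=-
t_1: node(1,0) S=107.7270 payoff=0.0000 vs cont=3.9351 → 3.9351 [wait]  node(1,1) S=119.3928 payoff=0.0000 vs cont=1.1244 → 1.1244 [wait]  ⇒ S*(1)=-
t_0: node(0,0) S=113.4100 payoff=0.0000 vs cont=2.3765 → 2.3765 [wait]  ⇒ S*(0)=-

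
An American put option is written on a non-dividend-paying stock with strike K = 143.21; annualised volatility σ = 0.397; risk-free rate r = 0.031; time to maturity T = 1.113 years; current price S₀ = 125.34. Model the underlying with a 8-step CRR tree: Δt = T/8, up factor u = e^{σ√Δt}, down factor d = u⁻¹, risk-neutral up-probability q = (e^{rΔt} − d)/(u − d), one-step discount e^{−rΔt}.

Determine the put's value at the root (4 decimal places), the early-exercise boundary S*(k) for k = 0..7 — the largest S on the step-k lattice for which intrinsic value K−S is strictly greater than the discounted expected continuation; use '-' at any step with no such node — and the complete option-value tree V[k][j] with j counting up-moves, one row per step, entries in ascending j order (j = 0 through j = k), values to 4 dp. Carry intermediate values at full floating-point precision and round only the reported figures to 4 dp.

price = 30.3811
boundary = - - - 80.3823 69.3187 80.3823 93.2116 108.0886
tree:
30.3811
39.9495 20.1896
50.9372 28.2922 11.5093
62.8277 38.3917 17.5008 5.0596
73.8913 50.1787 25.8459 8.5309 1.3082
83.4321 62.8277 36.7967 14.1013 2.5150 0.0000
91.6598 73.8913 49.9984 22.6891 4.8351 0.0000 0.0000
98.7550 83.4321 62.8277 35.1214 9.2953 0.0000 0.0000 0.0000
104.8736 91.6598 73.8913 49.9984 17.8700 0.0000 0.0000 0.0000 0.0000

params: Δt=0.13912 u=1.15960 d=0.86236 q=0.47759 e^(-rΔt)=0.99570
t_8 payoffs: 104.8736 91.6598 73.8913 49.9984 17.8700 0.0000 0.0000 0.0000 0.0000
t_7: node(7,0) S=44.4550 payoff=98.7550 vs cont=98.1387 → 98.7550 [stop]  node(7,1) S=59.7779 payoff=83.4321 vs cont=82.8158 → 83.4321 [stop]  node(7,2) S=80.3823 payoff=62.8277 vs cont=62.2114 → 62.8277 [stop]  node(7,3) S=108.0886 payoff=35.1214 vs cont=34.5051 → 35.1214 [stop]  node(7,4) S=145.3448 payoff=0.0000 vs cont=9.2953 → 9.2953 [wait]  node(7,5) S=195.4426 payoff=0.0000 vs cont=0.0000 → 0.0000 [wait]  node(7,6) S=262.8082 payoff=0.0000 vs cont=0.0000 → 0.0000 [wait]  node(7,7) S=353.3935 payoff=0.0000 vs cont=0.0000 → 0.0000 [wait]  ⇒ S*(7)=108.0886
t_6: node(6,0) S=51.5502 payoff=91.6598 vs cont=91.0434 → 91.6598 [stop]  node(6,1) S=69.3187 payoff=73.8913 vs cont=73.2750 → 73.8913 [stop]  node(6,2) S=93.2116 payoff=49.9984 vs cont=49.3821 → 49.9984 [stop]  node(6,3) S=125.3400 payoff=17.8700 vs cont=22.6891 → 22.6891 [wait]  node(6,4) S=168.5425 payoff=0.0000 vs cont=4.8351 → 4.8351 [wait]  node(6,5) S=226.6361 payoff=0.0000 vs cont=0.0000 → 0.0000 [wait]  node(6,6) S=304.7535 payoff=0.0000 vs cont=0.0000 → 0.0000 [wait]  ⇒ S*(6)=93.2116
t_5: node(5,0) S=59.7779 payoff=83.4321 vs cont=82.8158 → 83.4321 [stop]  node(5,1) S=80.3823 payoff=62.8277 vs cont=62.2114 → 62.8277 [stop]  node(5,2) S=108.0886 payoff=35.1214 vs cont=36.7967 → 36.7967 [wait]  node(5,3) S=145.3448 payoff=0.0000 vs cont=14.1013 → 14.1013 [wait]  node(5,4) S=195.4426 payoff=0.0000 vs cont=2.5150 → 2.5150 [wait]  node(5,5) S=262.8082 payoff=0.0000 vs cont=0.0000 → 0.0000 [wait]  ⇒ S*(5)=80.3823
t_4: node(4,0) S=69.3187 payoff=73.8913 vs cont=73.2750 → 73.8913 [stop]  node(4,1) S=93.2116 payoff=49.9984 vs cont=50.1787 → 50.1787 [wait]  node(4,2) S=125.3400 payoff=17.8700 vs cont=25.8459 → 25.8459 [wait]  node(4,3) S=168.5425 payoff=0.0000 vs cont=8.5309 → 8.5309 [wait]  node(4,4) S=226.6361 payoff=0.0000 vs cont=1.3082 → 1.3082 [wait]  ⇒ S*(4)=69.3187
t_3: node(3,0) S=80.3823 payoff=62.8277 vs cont=62.2972 → 62.8277 [stop]  node(3,1) S=108.0886 payoff=35.1214 vs cont=38.3917 → 38.3917 [wait]  node(3,2) S=145.3448 payoff=0.0000 vs cont=17.5008 → 17.5008 [wait]  node(3,3) S=195.4426 payoff=0.0000 vs cont=5.0596 → 5.0596 [wait]  ⇒ S*(3)=80.3823
t_2: node(2,0) S=93.2116 payoff=49.9984 vs cont=50.9372 → 50.9372 [wait]  node(2,1) S=125.3400 payoff=17.8700 vs cont=28.2922 → 28.2922 [wait]  node(2,2) S=168.5425 payoff=0.0000 vs cont=11.5093 → 11.5093 [wait]  ⇒ S*(2)=-
t_1: node(1,0) S=108.0886 payoff=35.1214 vs cont=39.9495 → 39.9495 [wait]  node(1,1) S=145.3448 payoff=0.0000 vs cont=20.1896 → 20.1896 [wait]  ⇒ S*(1)=-
t_0: node(0,0) S=125.3400 payoff=17.8700 vs cont=30.3811 → 30.3811 [wait]  ⇒ S*(0)=-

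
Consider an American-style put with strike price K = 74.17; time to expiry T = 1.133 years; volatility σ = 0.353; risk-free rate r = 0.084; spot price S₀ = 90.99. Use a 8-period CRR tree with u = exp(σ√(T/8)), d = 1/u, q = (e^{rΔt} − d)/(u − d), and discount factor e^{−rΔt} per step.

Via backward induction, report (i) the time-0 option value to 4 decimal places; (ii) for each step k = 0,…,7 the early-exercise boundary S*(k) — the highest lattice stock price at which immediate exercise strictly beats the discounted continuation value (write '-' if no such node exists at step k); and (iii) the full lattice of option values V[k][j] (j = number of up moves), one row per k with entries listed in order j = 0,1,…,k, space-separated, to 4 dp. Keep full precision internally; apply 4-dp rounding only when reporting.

Δt=0.14163  u=1.14207  d=0.87560  q=0.51175  discount=0.98817
step 8 (expiry): payoffs max(K−S,0) = 42.7328 33.1655 20.6867 4.4101 0.0000 0.0000 0.0000 0.0000 0.0000
step 7: (k=7,j=0): S=35.9035, (K−S)⁺=38.2665, hold=37.3893 ⇒ V=38.2665 exercise | (k=7,j=1): S=46.8301, (K−S)⁺=27.3399, hold=26.4628 ⇒ V=27.3399 exercise | (k=7,j=2): S=61.0819, (K−S)⁺=13.0881, hold=12.2110 ⇒ V=13.0881 exercise | (k=7,j=3): S=79.6709, (K−S)⁺=0.0000, hold=2.1278 ⇒ V=2.1278 continue | (k=7,j=4): S=103.9172, (K−S)⁺=0.0000, hold=0.0000 ⇒ V=0.0000 continue | (k=7,j=5): S=135.5423, (K−S)⁺=0.0000, hold=0.0000 ⇒ V=0.0000 continue | (k=7,j=6): S=176.7920, (K−S)⁺=0.0000, hold=0.0000 ⇒ V=0.0000 continue | (k=7,j=7): S=230.5951, (K−S)⁺=0.0000, hold=0.0000 ⇒ V=0.0000 continue  boundary S*=61.0819
step 6: (k=6,j=0): S=41.0045, (K−S)⁺=33.1655, hold=32.2884 ⇒ V=33.1655 exercise | (k=6,j=1): S=53.4833, (K−S)⁺=20.6867, hold=19.8095 ⇒ V=20.6867 exercise | (k=6,j=2): S=69.7599, (K−S)⁺=4.4101, hold=7.3907 ⇒ V=7.3907 continue | (k=6,j=3): S=90.9900, (K−S)⁺=0.0000, hold=1.0266 ⇒ V=1.0266 continue | (k=6,j=4): S=118.6810, (K−S)⁺=0.0000, hold=0.0000 ⇒ V=0.0000 continue | (k=6,j=5): S=154.7992, (K−S)⁺=0.0000, hold=0.0000 ⇒ V=0.0000 continue | (k=6,j=6): S=201.9093, (K−S)⁺=0.0000, hold=0.0000 ⇒ V=0.0000 continue  boundary S*=53.4833
step 5: (k=5,j=0): S=46.8301, (K−S)⁺=27.3399, hold=26.4628 ⇒ V=27.3399 exercise | (k=5,j=1): S=61.0819, (K−S)⁺=13.0881, hold=13.7183 ⇒ V=13.7183 continue | (k=5,j=2): S=79.6709, (K−S)⁺=0.0000, hold=4.0850 ⇒ V=4.0850 continue | (k=5,j=3): S=103.9172, (K−S)⁺=0.0000, hold=0.4953 ⇒ V=0.4953 continue | (k=5,j=4): S=135.5423, (K−S)⁺=0.0000, hold=0.0000 ⇒ V=0.0000 continue | (k=5,j=5): S=176.7920, (K−S)⁺=0.0000, hold=0.0000 ⇒ V=0.0000 continue  boundary S*=46.8301
step 4: (k=4,j=0): S=53.4833, (K−S)⁺=20.6867, hold=20.1282 ⇒ V=20.6867 exercise | (k=4,j=1): S=69.7599, (K−S)⁺=4.4101, hold=8.6845 ⇒ V=8.6845 continue | (k=4,j=2): S=90.9900, (K−S)⁺=0.0000, hold=2.2214 ⇒ V=2.2214 continue | (k=4,j=3): S=118.6810, (K−S)⁺=0.0000, hold=0.2390 ⇒ V=0.2390 continue | (k=4,j=4): S=154.7992, (K−S)⁺=0.0000, hold=0.0000 ⇒ V=0.0000 continue  boundary S*=53.4833
step 3: (k=3,j=0): S=61.0819, (K−S)⁺=13.0881, hold=14.3726 ⇒ V=14.3726 continue | (k=3,j=1): S=79.6709, (K−S)⁺=0.0000, hold=5.3134 ⇒ V=5.3134 continue | (k=3,j=2): S=103.9172, (K−S)⁺=0.0000, hold=1.1926 ⇒ V=1.1926 continue | (k=3,j=3): S=135.5423, (K−S)⁺=0.0000, hold=0.1153 ⇒ V=0.1153 continue  boundary S*=-
step 2: (k=2,j=0): S=69.7599, (K−S)⁺=4.4101, hold=9.6214 ⇒ V=9.6214 continue | (k=2,j=1): S=90.9900, (K−S)⁺=0.0000, hold=3.1667 ⇒ V=3.1667 continue | (k=2,j=2): S=118.6810, (K−S)⁺=0.0000, hold=0.6337 ⇒ V=0.6337 continue  boundary S*=-
step 1: (k=1,j=0): S=79.6709, (K−S)⁺=0.0000, hold=6.2435 ⇒ V=6.2435 continue | (k=1,j=1): S=103.9172, (K−S)⁺=0.0000, hold=1.8483 ⇒ V=1.8483 continue  boundary S*=-
step 0: (k=0,j=0): S=90.9900, (K−S)⁺=0.0000, hold=3.9471 ⇒ V=3.9471 continue  boundary S*=-

price = 3.9471
boundary = - - - - 53.4833 46.8301 53.4833 61.0819
tree:
3.9471
6.2435 1.8483
9.6214 3.1667 0.6337
14.3726 5.3134 1.1926 0.1153
20.6867 8.6845 2.2214 0.2390 0.0000
27.3399 13.7183 4.0850 0.4953 0.0000 0.0000
33.1655 20.6867 7.3907 1.0266 0.0000 0.0000 0.0000
38.2665 27.3399 13.0881 2.1278 0.0000 0.0000 0.0000 0.0000
42.7328 33.1655 20.6867 4.4101 0.0000 0.0000 0.0000 0.0000 0.0000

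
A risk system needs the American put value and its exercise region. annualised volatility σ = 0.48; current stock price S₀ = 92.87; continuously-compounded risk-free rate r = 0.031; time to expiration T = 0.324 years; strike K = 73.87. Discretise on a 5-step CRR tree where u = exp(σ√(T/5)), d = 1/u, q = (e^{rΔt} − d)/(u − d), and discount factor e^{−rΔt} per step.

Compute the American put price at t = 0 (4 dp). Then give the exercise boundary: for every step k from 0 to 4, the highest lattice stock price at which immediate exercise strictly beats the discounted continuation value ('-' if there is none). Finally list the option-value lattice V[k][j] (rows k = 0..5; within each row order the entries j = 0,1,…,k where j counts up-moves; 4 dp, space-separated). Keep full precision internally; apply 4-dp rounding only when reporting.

price = 2.5854
boundary = - - - - 56.9657
tree:
2.5854
4.3186 0.7014
7.0543 1.3456 0.0000
11.1724 2.5814 0.0000 0.0000
16.9043 4.9523 0.0000 0.0000 0.0000
23.4564 9.5007 0.0000 0.0000 0.0000 0.0000

Δt=0.06480  u=1.12997  d=0.88498  q=0.47770  discount=0.99799
step 5 (expiry): payoffs max(K−S,0) = 23.4564 9.5007 0.0000 0.0000 0.0000 0.0000
step 4: (k=4,j=0): S=56.9657, (K−S)⁺=16.9043, hold=16.7561 ⇒ V=16.9043 exercise | (k=4,j=1): S=72.7351, (K−S)⁺=1.1349, hold=4.9523 ⇒ V=4.9523 continue | (k=4,j=2): S=92.8700, (K−S)⁺=0.0000, hold=0.0000 ⇒ V=0.0000 continue | (k=4,j=3): S=118.5787, (K−S)⁺=0.0000, hold=0.0000 ⇒ V=0.0000 continue | (k=4,j=4): S=151.4042, (K−S)⁺=0.0000, hold=0.0000 ⇒ V=0.0000 continue  boundary S*=56.9657
step 3: (k=3,j=0): S=64.3693, (K−S)⁺=9.5007, hold=11.1724 ⇒ V=11.1724 continue | (k=3,j=1): S=82.1883, (K−S)⁺=0.0000, hold=2.5814 ⇒ V=2.5814 continue | (k=3,j=2): S=104.9400, (K−S)⁺=0.0000, hold=0.0000 ⇒ V=0.0000 continue | (k=3,j=3): S=133.9900, (K−S)⁺=0.0000, hold=0.0000 ⇒ V=0.0000 continue  boundary S*=-
step 2: (k=2,j=0): S=72.7351, (K−S)⁺=1.1349, hold=7.0543 ⇒ V=7.0543 continue | (k=2,j=1): S=92.8700, (K−S)⁺=0.0000, hold=1.3456 ⇒ V=1.3456 continue | (k=2,j=2): S=118.5787, (K−S)⁺=0.0000, hold=0.0000 ⇒ V=0.0000 continue  boundary S*=-
step 1: (k=1,j=0): S=82.1883, (K−S)⁺=0.0000, hold=4.3186 ⇒ V=4.3186 continue | (k=1,j=1): S=104.9400, (K−S)⁺=0.0000, hold=0.7014 ⇒ V=0.7014 continue  boundary S*=-
step 0: (k=0,j=0): S=92.8700, (K−S)⁺=0.0000, hold=2.5854 ⇒ V=2.5854 continue  boundary S*=-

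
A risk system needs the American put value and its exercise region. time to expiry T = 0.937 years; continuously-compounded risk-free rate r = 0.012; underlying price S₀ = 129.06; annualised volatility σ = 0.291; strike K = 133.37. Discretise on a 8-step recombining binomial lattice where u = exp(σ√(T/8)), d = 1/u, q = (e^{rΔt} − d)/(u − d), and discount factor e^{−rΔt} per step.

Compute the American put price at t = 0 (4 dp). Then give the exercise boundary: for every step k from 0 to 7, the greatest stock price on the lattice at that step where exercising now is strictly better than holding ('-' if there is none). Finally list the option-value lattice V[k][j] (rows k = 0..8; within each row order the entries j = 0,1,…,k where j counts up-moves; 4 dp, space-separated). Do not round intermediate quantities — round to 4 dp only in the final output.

params: Δt=0.11713 u=1.10472 d=0.90521 q=0.48217 e^(-rΔt)=0.99860
t_8 payoffs: 75.1893 62.3661 46.7167 27.6180 4.3100 0.0000 0.0000 0.0000 0.0000
t_7: node(7,0) S=64.2733 payoff=69.0967 vs cont=68.9094 → 69.0967 [stop]  node(7,1) S=78.4393 payoff=54.9307 vs cont=54.7434 → 54.9307 [stop]  node(7,2) S=95.7275 payoff=37.6425 vs cont=37.4551 → 37.6425 [stop]  node(7,3) S=116.8262 payoff=16.5438 vs cont=16.3565 → 16.5438 [stop]  node(7,4) S=142.5750 payoff=0.0000 vs cont=2.2287 → 2.2287 [wait]  node(7,5) S=173.9989 payoff=0.0000 vs cont=0.0000 → 0.0000 [wait]  node(7,6) S=212.3487 payoff=0.0000 vs cont=0.0000 → 0.0000 [wait]  node(7,7) S=259.1510 payoff=0.0000 vs cont=0.0000 → 0.0000 [wait]  ⇒ S*(7)=116.8262
t_6: node(6,0) S=71.0039 payoff=62.3661 vs cont=62.1788 → 62.3661 [stop]  node(6,1) S=86.6533 payoff=46.7167 vs cont=46.5293 → 46.7167 [stop]  node(6,2) S=105.7520 payoff=27.6180 vs cont=27.4307 → 27.6180 [stop]  node(6,3) S=129.0600 payoff=4.3100 vs cont=9.6279 → 9.6279 [wait]  node(6,4) S=157.5052 payoff=0.0000 vs cont=1.1525 → 1.1525 [wait]  node(6,5) S=192.2198 payoff=0.0000 vs cont=0.0000 → 0.0000 [wait]  node(6,6) S=234.5855 payoff=0.0000 vs cont=0.0000 → 0.0000 [wait]  ⇒ S*(6)=105.7520
t_5: node(5,0) S=78.4393 payoff=54.9307 vs cont=54.7434 → 54.9307 [stop]  node(5,1) S=95.7275 payoff=37.6425 vs cont=37.4551 → 37.6425 [stop]  node(5,2) S=116.8262 payoff=16.5438 vs cont=18.9171 → 18.9171 [wait]  node(5,3) S=142.5750 payoff=0.0000 vs cont=5.5335 → 5.5335 [wait]  node(5,4) S=173.9989 payoff=0.0000 vs cont=0.5959 → 0.5959 [wait]  node(5,5) S=212.3487 payoff=0.0000 vs cont=0.0000 → 0.0000 [wait]  ⇒ S*(5)=95.7275
t_4: node(4,0) S=86.6533 payoff=46.7167 vs cont=46.5293 → 46.7167 [stop]  node(4,1) S=105.7520 payoff=27.6180 vs cont=28.5734 → 28.5734 [wait]  node(4,2) S=129.0600 payoff=4.3100 vs cont=12.4464 → 12.4464 [wait]  node(4,3) S=157.5052 payoff=0.0000 vs cont=3.1483 → 3.1483 [wait]  node(4,4) S=192.2198 payoff=0.0000 vs cont=0.3082 → 0.3082 [wait]  ⇒ S*(4)=86.6533
t_3: node(3,0) S=95.7275 payoff=37.6425 vs cont=37.9152 → 37.9152 [wait]  node(3,1) S=116.8262 payoff=16.5438 vs cont=20.7682 → 20.7682 [wait]  node(3,2) S=142.5750 payoff=0.0000 vs cont=7.9519 → 7.9519 [wait]  node(3,3) S=173.9989 payoff=0.0000 vs cont=1.7764 → 1.7764 [wait]  ⇒ S*(3)=-
t_2: node(2,0) S=105.7520 payoff=27.6180 vs cont=29.6057 → 29.6057 [wait]  node(2,1) S=129.0600 payoff=4.3100 vs cont=14.5681 → 14.5681 [wait]  node(2,2) S=157.5052 payoff=0.0000 vs cont=4.9673 → 4.9673 [wait]  ⇒ S*(2)=-
t_1: node(1,0) S=116.8262 payoff=16.5438 vs cont=22.3236 → 22.3236 [wait]  node(1,1) S=142.5750 payoff=0.0000 vs cont=9.9249 → 9.9249 [wait]  ⇒ S*(1)=-
t_0: node(0,0) S=129.0600 payoff=4.3100 vs cont=16.3223 → 16.3223 [wait]  ⇒ S*(0)=-

price = 16.3223
boundary = - - - - 86.6533 95.7275 105.7520 116.8262
tree:
16.3223
22.3236 9.9249
29.6057 14.5681 4.9673
37.9152 20.7682 7.9519 1.7764
46.7167 28.5734 12.4464 3.1483 0.3082
54.9307 37.6425 18.9171 5.5335 0.5959 0.0000
62.3661 46.7167 27.6180 9.6279 1.1525 0.0000 0.0000
69.0967 54.9307 37.6425 16.5438 2.2287 0.0000 0.0000 0.0000
75.1893 62.3661 46.7167 27.6180 4.3100 0.0000 0.0000 0.0000 0.0000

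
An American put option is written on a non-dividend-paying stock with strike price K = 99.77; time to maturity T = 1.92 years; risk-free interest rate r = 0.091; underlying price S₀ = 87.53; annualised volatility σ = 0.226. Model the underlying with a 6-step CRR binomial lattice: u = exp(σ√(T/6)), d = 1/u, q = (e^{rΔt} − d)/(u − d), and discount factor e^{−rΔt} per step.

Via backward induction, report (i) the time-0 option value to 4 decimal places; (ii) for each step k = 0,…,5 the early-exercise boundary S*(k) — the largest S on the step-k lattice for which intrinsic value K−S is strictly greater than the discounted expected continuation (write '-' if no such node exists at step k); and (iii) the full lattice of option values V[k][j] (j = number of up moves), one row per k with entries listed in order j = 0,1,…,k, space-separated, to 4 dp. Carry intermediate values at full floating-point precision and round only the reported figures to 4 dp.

Δt=0.32000  u=1.13638  d=0.87999  q=0.58333  discount=0.97130
step 6 (expiry): payoffs max(K−S,0) = 59.1235 47.2811 31.9883 12.2400 0.0000 0.0000 0.0000
step 5: (k=5,j=0): S=46.1897, (K−S)⁺=53.5803, hold=50.7169 ⇒ V=53.5803 exercise | (k=5,j=1): S=59.6472, (K−S)⁺=40.1228, hold=37.2594 ⇒ V=40.1228 exercise | (k=5,j=2): S=77.0255, (K−S)⁺=22.7445, hold=19.8811 ⇒ V=22.7445 exercise | (k=5,j=3): S=99.4671, (K−S)⁺=0.3029, hold=4.9537 ⇒ V=4.9537 continue | (k=5,j=4): S=128.4470, (K−S)⁺=0.0000, hold=0.0000 ⇒ V=0.0000 continue | (k=5,j=5): S=165.8703, (K−S)⁺=0.0000, hold=0.0000 ⇒ V=0.0000 continue  boundary S*=77.0255
step 4: (k=4,j=0): S=52.4889, (K−S)⁺=47.2811, hold=44.4177 ⇒ V=47.2811 exercise | (k=4,j=1): S=67.7817, (K−S)⁺=31.9883, hold=29.1249 ⇒ V=31.9883 exercise | (k=4,j=2): S=87.5300, (K−S)⁺=12.2400, hold=12.0116 ⇒ V=12.2400 exercise | (k=4,j=3): S=113.0320, (K−S)⁺=0.0000, hold=2.0048 ⇒ V=2.0048 continue | (k=4,j=4): S=145.9642, (K−S)⁺=0.0000, hold=0.0000 ⇒ V=0.0000 continue  boundary S*=87.5300
step 3: (k=3,j=0): S=59.6472, (K−S)⁺=40.1228, hold=37.2594 ⇒ V=40.1228 exercise | (k=3,j=1): S=77.0255, (K−S)⁺=22.7445, hold=19.8811 ⇒ V=22.7445 exercise | (k=3,j=2): S=99.4671, (K−S)⁺=0.3029, hold=6.0896 ⇒ V=6.0896 continue | (k=3,j=3): S=128.4470, (K−S)⁺=0.0000, hold=0.8114 ⇒ V=0.8114 continue  boundary S*=77.0255
step 2: (k=2,j=0): S=67.7817, (K−S)⁺=31.9883, hold=29.1249 ⇒ V=31.9883 exercise | (k=2,j=1): S=87.5300, (K−S)⁺=12.2400, hold=12.6552 ⇒ V=12.6552 continue | (k=2,j=2): S=113.0320, (K−S)⁺=0.0000, hold=2.9242 ⇒ V=2.9242 continue  boundary S*=67.7817
step 1: (k=1,j=0): S=77.0255, (K−S)⁺=22.7445, hold=20.1163 ⇒ V=22.7445 exercise | (k=1,j=1): S=99.4671, (K−S)⁺=0.3029, hold=6.7785 ⇒ V=6.7785 continue  boundary S*=77.0255
step 0: (k=0,j=0): S=87.5300, (K−S)⁺=12.2400, hold=13.0456 ⇒ V=13.0456 continue  boundary S*=-

price = 13.0456
boundary = - 77.0255 67.7817 77.0255 87.5300 77.0255
tree:
13.0456
22.7445 6.7785
31.9883 12.6552 2.9242
40.1228 22.7445 6.0896 0.8114
47.2811 31.9883 12.2400 2.0048 0.0000
53.5803 40.1228 22.7445 4.9537 0.0000 0.0000
59.1235 47.2811 31.9883 12.2400 0.0000 0.0000 0.0000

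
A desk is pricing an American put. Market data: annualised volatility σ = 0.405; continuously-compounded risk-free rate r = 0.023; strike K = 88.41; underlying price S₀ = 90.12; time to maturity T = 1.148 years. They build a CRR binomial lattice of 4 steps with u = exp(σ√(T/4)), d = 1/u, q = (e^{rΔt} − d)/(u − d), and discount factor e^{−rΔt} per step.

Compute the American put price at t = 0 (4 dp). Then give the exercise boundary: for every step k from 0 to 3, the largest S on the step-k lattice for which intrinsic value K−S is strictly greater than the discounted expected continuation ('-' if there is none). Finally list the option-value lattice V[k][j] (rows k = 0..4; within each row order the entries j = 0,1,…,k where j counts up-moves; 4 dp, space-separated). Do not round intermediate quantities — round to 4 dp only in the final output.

price = 12.8216
boundary = - - 58.3936 47.0042
tree:
12.8216
20.0096 4.6052
30.0164 8.6024 0.0000
41.4058 16.0690 0.0000 0.0000
50.5737 30.0164 0.0000 0.0000 0.0000

Δt=0.28700, u=1.24230, d=0.80496, q=0.46111, disc=e^(-rΔt)=0.99342
k=4 terminal: V=max(K-S,0) → 50.5737 30.0164 0.0000 0.0000 0.0000
k=3: j=0 S=47.0042 intr=41.4058 cont=40.8241 V=41.4058[EX]; j=1 S=72.5426 intr=15.8674 cont=16.0690 V=16.0690[hold]; j=2 S=111.9565 intr=0.0000 cont=0.0000 V=0.0000[hold]; j=3 S=172.7847 intr=0.0000 cont=0.0000 V=0.0000[hold]  S*(3)=47.0042
k=2: j=0 S=58.3936 intr=30.0164 cont=29.5271 V=30.0164[EX]; j=1 S=90.1200 intr=0.0000 cont=8.6024 V=8.6024[hold]; j=2 S=139.0840 intr=0.0000 cont=0.0000 V=0.0000[hold]  S*(2)=58.3936
k=1: j=0 S=72.5426 intr=15.8674 cont=20.0096 V=20.0096[hold]; j=1 S=111.9565 intr=0.0000 cont=4.6052 V=4.6052[hold]  S*(1)=-
k=0: j=0 S=90.1200 intr=0.0000 cont=12.8216 V=12.8216[hold]  S*(0)=-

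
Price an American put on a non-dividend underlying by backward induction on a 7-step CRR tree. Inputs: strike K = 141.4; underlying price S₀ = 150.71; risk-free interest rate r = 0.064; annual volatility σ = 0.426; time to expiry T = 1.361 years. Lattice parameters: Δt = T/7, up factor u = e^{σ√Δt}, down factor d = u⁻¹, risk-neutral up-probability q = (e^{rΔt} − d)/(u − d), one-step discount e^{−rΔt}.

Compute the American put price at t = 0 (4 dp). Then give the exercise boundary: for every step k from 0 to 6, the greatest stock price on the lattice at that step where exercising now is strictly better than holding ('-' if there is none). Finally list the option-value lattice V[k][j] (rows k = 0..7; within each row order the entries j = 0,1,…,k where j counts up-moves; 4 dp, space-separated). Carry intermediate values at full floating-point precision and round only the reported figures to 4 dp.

price = 20.0841
boundary = - - - 85.7843 71.0934 85.7843 103.5108
tree:
20.0841
29.1465 11.0286
41.0024 17.3737 4.6102
55.6157 26.6220 8.0522 1.0931
70.3066 39.3795 13.8318 2.1546 0.0000
82.4816 55.6157 23.2430 4.2468 0.0000 0.0000
92.5715 70.3066 37.8892 8.3708 0.0000 0.0000 0.0000
100.9336 82.4816 55.6157 16.4996 0.0000 0.0000 0.0000 0.0000

Δt=0.19443, u=1.20664, d=0.82875, q=0.48631, disc=e^(-rΔt)=0.98763
k=7 terminal: V=max(K-S,0) → 100.9336 82.4816 55.6157 16.4996 0.0000 0.0000 0.0000 0.0000
k=6: j=0 S=48.8285 intr=92.5715 cont=90.8229 V=92.5715[EX]; j=1 S=71.0934 intr=70.3066 cont=68.5580 V=70.3066[EX]; j=2 S=103.5108 intr=37.8892 cont=36.1406 V=37.8892[EX]; j=3 S=150.7100 intr=0.0000 cont=8.3708 V=8.3708[hold]; j=4 S=219.4312 intr=0.0000 cont=0.0000 V=0.0000[hold]; j=5 S=319.4881 intr=0.0000 cont=0.0000 V=0.0000[hold]; j=6 S=465.1693 intr=0.0000 cont=0.0000 V=0.0000[hold]  S*(6)=103.5108
k=5: j=0 S=58.9184 intr=82.4816 cont=80.7330 V=82.4816[EX]; j=1 S=85.7843 intr=55.6157 cont=53.8672 V=55.6157[EX]; j=2 S=124.9004 intr=16.4996 cont=23.2430 V=23.2430[hold]; j=3 S=181.8529 intr=0.0000 cont=4.2468 V=4.2468[hold]; j=4 S=264.7748 intr=0.0000 cont=0.0000 V=0.0000[hold]; j=5 S=385.5076 intr=0.0000 cont=0.0000 V=0.0000[hold]  S*(5)=85.7843
k=4: j=0 S=71.0934 intr=70.3066 cont=68.5580 V=70.3066[EX]; j=1 S=103.5108 intr=37.8892 cont=39.3795 V=39.3795[hold]; j=2 S=150.7100 intr=0.0000 cont=13.8318 V=13.8318[hold]; j=3 S=219.4312 intr=0.0000 cont=2.1546 V=2.1546[hold]; j=4 S=319.4881 intr=0.0000 cont=0.0000 V=0.0000[hold]  S*(4)=71.0934
k=3: j=0 S=85.7843 intr=55.6157 cont=54.5829 V=55.6157[EX]; j=1 S=124.9004 intr=16.4996 cont=26.6220 V=26.6220[hold]; j=2 S=181.8529 intr=0.0000 cont=8.0522 V=8.0522[hold]; j=3 S=264.7748 intr=0.0000 cont=1.0931 V=1.0931[hold]  S*(3)=85.7843
k=2: j=0 S=103.5108 intr=37.8892 cont=41.0024 V=41.0024[hold]; j=1 S=150.7100 intr=0.0000 cont=17.3737 V=17.3737[hold]; j=2 S=219.4312 intr=0.0000 cont=4.6102 V=4.6102[hold]  S*(2)=-
k=1: j=0 S=124.9004 intr=16.4996 cont=29.1465 V=29.1465[hold]; j=1 S=181.8529 intr=0.0000 cont=11.0286 V=11.0286[hold]  S*(1)=-
k=0: j=0 S=150.7100 intr=0.0000 cont=20.0841 V=20.0841[hold]  S*(0)=-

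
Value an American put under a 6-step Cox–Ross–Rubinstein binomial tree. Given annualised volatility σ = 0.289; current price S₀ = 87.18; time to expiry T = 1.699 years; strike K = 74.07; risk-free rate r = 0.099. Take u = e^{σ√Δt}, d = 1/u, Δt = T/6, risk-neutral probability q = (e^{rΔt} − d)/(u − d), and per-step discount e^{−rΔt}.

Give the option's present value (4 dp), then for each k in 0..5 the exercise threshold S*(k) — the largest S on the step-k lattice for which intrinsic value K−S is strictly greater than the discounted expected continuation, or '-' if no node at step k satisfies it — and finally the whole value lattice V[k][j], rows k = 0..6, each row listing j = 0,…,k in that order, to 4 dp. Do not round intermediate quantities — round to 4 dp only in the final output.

Δt=0.28317  u=1.16624  d=0.85745  q=0.55370  discount=0.97236
step 6 (expiry): payoffs max(K−S,0) = 39.4215 26.9439 9.9728 0.0000 0.0000 0.0000 0.0000
step 5: (k=5,j=0): S=40.4085, (K−S)⁺=33.6615, hold=31.6139 ⇒ V=33.6615 exercise | (k=5,j=1): S=54.9605, (K−S)⁺=19.1095, hold=17.0619 ⇒ V=19.1095 exercise | (k=5,j=2): S=74.7529, (K−S)⁺=0.0000, hold=4.3278 ⇒ V=4.3278 continue | (k=5,j=3): S=101.6730, (K−S)⁺=0.0000, hold=0.0000 ⇒ V=0.0000 continue | (k=5,j=4): S=138.2875, (K−S)⁺=0.0000, hold=0.0000 ⇒ V=0.0000 continue | (k=5,j=5): S=188.0878, (K−S)⁺=0.0000, hold=0.0000 ⇒ V=0.0000 continue  boundary S*=54.9605
step 4: (k=4,j=0): S=47.1261, (K−S)⁺=26.9439, hold=24.8962 ⇒ V=26.9439 exercise | (k=4,j=1): S=64.0972, (K−S)⁺=9.9728, hold=10.6229 ⇒ V=10.6229 continue | (k=4,j=2): S=87.1800, (K−S)⁺=0.0000, hold=1.8781 ⇒ V=1.8781 continue | (k=4,j=3): S=118.5753, (K−S)⁺=0.0000, hold=0.0000 ⇒ V=0.0000 continue | (k=4,j=4): S=161.2768, (K−S)⁺=0.0000, hold=0.0000 ⇒ V=0.0000 continue  boundary S*=47.1261
step 3: (k=3,j=0): S=54.9605, (K−S)⁺=19.1095, hold=17.4119 ⇒ V=19.1095 exercise | (k=3,j=1): S=74.7529, (K−S)⁺=0.0000, hold=5.6211 ⇒ V=5.6211 continue | (k=3,j=2): S=101.6730, (K−S)⁺=0.0000, hold=0.8150 ⇒ V=0.8150 continue | (k=3,j=3): S=138.2875, (K−S)⁺=0.0000, hold=0.0000 ⇒ V=0.0000 continue  boundary S*=54.9605
step 2: (k=2,j=0): S=64.0972, (K−S)⁺=9.9728, hold=11.3192 ⇒ V=11.3192 continue | (k=2,j=1): S=87.1800, (K−S)⁺=0.0000, hold=2.8782 ⇒ V=2.8782 continue | (k=2,j=2): S=118.5753, (K−S)⁺=0.0000, hold=0.3537 ⇒ V=0.3537 continue  boundary S*=-
step 1: (k=1,j=0): S=74.7529, (K−S)⁺=0.0000, hold=6.4617 ⇒ V=6.4617 continue | (k=1,j=1): S=101.6730, (K−S)⁺=0.0000, hold=1.4394 ⇒ V=1.4394 continue  boundary S*=-
step 0: (k=0,j=0): S=87.1800, (K−S)⁺=0.0000, hold=3.5791 ⇒ V=3.5791 continue  boundary S*=-

price = 3.5791
boundary = - - - 54.9605 47.1261 54.9605
tree:
3.5791
6.4617 1.4394
11.3192 2.8782 0.3537
19.1095 5.6211 0.8150 0.0000
26.9439 10.6229 1.8781 0.0000 0.0000
33.6615 19.1095 4.3278 0.0000 0.0000 0.0000
39.4215 26.9439 9.9728 0.0000 0.0000 0.0000 0.0000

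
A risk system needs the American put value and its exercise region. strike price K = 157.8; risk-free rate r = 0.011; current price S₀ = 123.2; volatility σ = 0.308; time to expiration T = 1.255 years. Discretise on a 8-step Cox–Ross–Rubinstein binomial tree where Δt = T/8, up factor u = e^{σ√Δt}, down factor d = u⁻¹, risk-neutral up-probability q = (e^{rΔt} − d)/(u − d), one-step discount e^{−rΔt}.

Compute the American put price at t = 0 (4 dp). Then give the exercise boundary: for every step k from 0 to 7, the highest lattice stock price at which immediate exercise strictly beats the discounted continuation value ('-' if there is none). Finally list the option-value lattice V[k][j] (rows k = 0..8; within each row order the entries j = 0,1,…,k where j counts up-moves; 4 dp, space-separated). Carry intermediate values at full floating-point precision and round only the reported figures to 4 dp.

price = 39.6422
boundary = - - 96.5274 85.4419 96.5274 109.0513 123.2000 139.1844
tree:
39.6422
50.1107 28.2895
61.2726 38.0344 17.6903
72.3581 49.2881 25.8136 8.8335
82.1706 61.2726 36.3055 14.3851 2.7688
90.8561 72.3581 48.7487 22.7720 5.2268 0.0795
98.5442 82.1706 61.2726 34.6000 9.8651 0.1521 0.0000
105.3494 90.8561 72.3581 48.7487 18.6156 0.2911 0.0000 0.0000
111.3730 98.5442 82.1706 61.2726 34.6000 0.5572 0.0000 0.0000 0.0000

Δt=0.15687  u=1.12974  d=0.88516  q=0.47660  discount=0.99828
step 8 (expiry): payoffs max(K−S,0) = 111.3730 98.5442 82.1706 61.2726 34.6000 0.5572 0.0000 0.0000 0.0000
step 7: (k=7,j=0): S=52.4506, (K−S)⁺=105.3494, hold=105.0773 ⇒ V=105.3494 exercise | (k=7,j=1): S=66.9439, (K−S)⁺=90.8561, hold=90.5841 ⇒ V=90.8561 exercise | (k=7,j=2): S=85.4419, (K−S)⁺=72.3581, hold=72.0861 ⇒ V=72.3581 exercise | (k=7,j=3): S=109.0513, (K−S)⁺=48.7487, hold=48.4767 ⇒ V=48.7487 exercise | (k=7,j=4): S=139.1844, (K−S)⁺=18.6156, hold=18.3435 ⇒ V=18.6156 exercise | (k=7,j=5): S=177.6441, (K−S)⁺=0.0000, hold=0.2911 ⇒ V=0.2911 continue | (k=7,j=6): S=226.7309, (K−S)⁺=0.0000, hold=0.0000 ⇒ V=0.0000 continue | (k=7,j=7): S=289.3814, (K−S)⁺=0.0000, hold=0.0000 ⇒ V=0.0000 continue  boundary S*=139.1844
step 6: (k=6,j=0): S=59.2558, (K−S)⁺=98.5442, hold=98.2721 ⇒ V=98.5442 exercise | (k=6,j=1): S=75.6294, (K−S)⁺=82.1706, hold=81.8985 ⇒ V=82.1706 exercise | (k=6,j=2): S=96.5274, (K−S)⁺=61.2726, hold=61.0005 ⇒ V=61.2726 exercise | (k=6,j=3): S=123.2000, (K−S)⁺=34.6000, hold=34.3279 ⇒ V=34.6000 exercise | (k=6,j=4): S=157.2428, (K−S)⁺=0.5572, hold=9.8651 ⇒ V=9.8651 continue | (k=6,j=5): S=200.6923, (K−S)⁺=0.0000, hold=0.1521 ⇒ V=0.1521 continue | (k=6,j=6): S=256.1478, (K−S)⁺=0.0000, hold=0.0000 ⇒ V=0.0000 continue  boundary S*=123.2000
step 5: (k=5,j=0): S=66.9439, (K−S)⁺=90.8561, hold=90.5841 ⇒ V=90.8561 exercise | (k=5,j=1): S=85.4419, (K−S)⁺=72.3581, hold=72.0861 ⇒ V=72.3581 exercise | (k=5,j=2): S=109.0513, (K−S)⁺=48.7487, hold=48.4767 ⇒ V=48.7487 exercise | (k=5,j=3): S=139.1844, (K−S)⁺=18.6156, hold=22.7720 ⇒ V=22.7720 continue | (k=5,j=4): S=177.6441, (K−S)⁺=0.0000, hold=5.2268 ⇒ V=5.2268 continue | (k=5,j=5): S=226.7309, (K−S)⁺=0.0000, hold=0.0795 ⇒ V=0.0795 continue  boundary S*=109.0513
step 4: (k=4,j=0): S=75.6294, (K−S)⁺=82.1706, hold=81.8985 ⇒ V=82.1706 exercise | (k=4,j=1): S=96.5274, (K−S)⁺=61.2726, hold=61.0005 ⇒ V=61.2726 exercise | (k=4,j=2): S=123.2000, (K−S)⁺=34.6000, hold=36.3055 ⇒ V=36.3055 continue | (k=4,j=3): S=157.2428, (K−S)⁺=0.5572, hold=14.3851 ⇒ V=14.3851 continue | (k=4,j=4): S=200.6923, (K−S)⁺=0.0000, hold=2.7688 ⇒ V=2.7688 continue  boundary S*=96.5274
step 3: (k=3,j=0): S=85.4419, (K−S)⁺=72.3581, hold=72.0861 ⇒ V=72.3581 exercise | (k=3,j=1): S=109.0513, (K−S)⁺=48.7487, hold=49.2881 ⇒ V=49.2881 continue | (k=3,j=2): S=139.1844, (K−S)⁺=18.6156, hold=25.8136 ⇒ V=25.8136 continue | (k=3,j=3): S=177.6441, (K−S)⁺=0.0000, hold=8.8335 ⇒ V=8.8335 continue  boundary S*=85.4419
step 2: (k=2,j=0): S=96.5274, (K−S)⁺=61.2726, hold=61.2571 ⇒ V=61.2726 exercise | (k=2,j=1): S=123.2000, (K−S)⁺=34.6000, hold=38.0344 ⇒ V=38.0344 continue | (k=2,j=2): S=157.2428, (K−S)⁺=0.5572, hold=17.6903 ⇒ V=17.6903 continue  boundary S*=96.5274
step 1: (k=1,j=0): S=109.0513, (K−S)⁺=48.7487, hold=50.1107 ⇒ V=50.1107 continue | (k=1,j=1): S=139.1844, (K−S)⁺=18.6156, hold=28.2895 ⇒ V=28.2895 continue  boundary S*=-
step 0: (k=0,j=0): S=123.2000, (K−S)⁺=34.6000, hold=39.6422 ⇒ V=39.6422 continue  boundary S*=-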